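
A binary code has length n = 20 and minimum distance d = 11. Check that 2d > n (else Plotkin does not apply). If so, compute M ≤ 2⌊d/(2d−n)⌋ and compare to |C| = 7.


Plotkin bound M ≤ 10; given |C| = 7 ≤ bound (satisfied).

Check applicability: 2d = 22, n = 20.
2d − n = 2 > 0, so Plotkin applies.
Compute d/(2d−n) = 11/2 ≈ 5.5000.
⌊d/(2d−n)⌋ = 5.
Plotkin bound: M ≤ 2·5 = 10.
Given |C| = 7, check: satisfied.
This |C| is below the Plotkin bound.


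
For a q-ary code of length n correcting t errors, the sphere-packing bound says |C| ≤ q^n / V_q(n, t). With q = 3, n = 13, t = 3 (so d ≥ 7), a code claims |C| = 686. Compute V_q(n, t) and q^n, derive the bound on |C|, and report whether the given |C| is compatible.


V_q(n, t) = 2627, q^n = 1594323, Hamming bound = 606, |C| = 686 > bound (violated).

Step 1: Compute V_q(n, t) = Σ_{j=0}^3 C(n, j) (q−1)^j.
  j = 0: C(13,0)·(2)^0 = 1·1 = 1.
  j = 1: C(13,1)·(2)^1 = 13·2 = 26.
  j = 2: C(13,2)·(2)^2 = 78·4 = 312.
  j = 3: C(13,3)·(2)^3 = 286·8 = 2288.
  V_q(n, t) = 1 + 26 + 312 + 2288 = 2627.
Step 2: q^n = 3^13 = 1594323.
Step 3: Hamming bound ⌊q^n / V_q(n,t)⌋ = ⌊1594323/2627⌋ = 606.
Step 4: Compare |C| = 686 to 606: violated.
The claimed |C| lies above the Hamming bound, so no 3-ary code of length 13 with d ≥ 7 can have 686 codewords.


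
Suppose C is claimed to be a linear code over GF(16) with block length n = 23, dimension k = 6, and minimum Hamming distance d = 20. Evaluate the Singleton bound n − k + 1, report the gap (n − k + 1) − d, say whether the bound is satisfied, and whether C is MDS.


Singleton RHS = n − k + 1 = 18, slack = -2, bound violated (no such code; not MDS).

Singleton bound: d ≤ n − k + 1.
Here n = 23, k = 6, so n − k + 1 = 18.
Given d = 20, check d ≤ 18: NO.
Slack = (n − k + 1) − d = -2.
The slack is negative: d = 20 exceeds n − k + 1 = 18 by 2, so the Singleton bound is violated and no linear [23, 6, 20]_16 code can exist. In particular it is not MDS (MDS requires d = n − k + 1 exactly).
Description: the claimed parameters are [23, 6, 20]_16; such a code would be impossible (violates the Singleton bound).


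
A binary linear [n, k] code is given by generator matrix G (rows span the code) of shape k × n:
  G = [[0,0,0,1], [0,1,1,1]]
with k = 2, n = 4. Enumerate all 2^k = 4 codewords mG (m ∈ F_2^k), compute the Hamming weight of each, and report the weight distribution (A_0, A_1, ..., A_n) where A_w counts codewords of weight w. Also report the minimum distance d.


Weight distribution: A_0 = 1, A_1 = 1, A_2 = 1, A_3 = 1. Minimum distance d = 1.

Enumerate all 2^2 = 4 messages m ∈ F_2^2.
For each, compute codeword c = mG in F_2^4, then tally its weight.
  m = 00 → c = 0000, weight = 0.
  m = 10 → c = 0001, weight = 1.
  m = 01 → c = 0111, weight = 3.
  m = 11 → c = 0110, weight = 2.
Tally weights:
  weight 0: 1 codewords.
  weight 1: 1 codewords.
  weight 2: 1 codewords.
  weight 3: 1 codewords.
Minimum distance d = smallest w > 0 with A_w > 0 = 1.
Sanity: Σ A_w = 4 = 2^2 = 4 ✓.


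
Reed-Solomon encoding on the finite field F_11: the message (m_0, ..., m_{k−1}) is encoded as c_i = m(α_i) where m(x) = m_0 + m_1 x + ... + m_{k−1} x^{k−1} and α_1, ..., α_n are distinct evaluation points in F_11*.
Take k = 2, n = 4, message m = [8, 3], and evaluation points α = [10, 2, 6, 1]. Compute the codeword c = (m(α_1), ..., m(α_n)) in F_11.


c = [5, 3, 4, 0]

Message polynomial: m(x) = 8 + 3·x (mod 11).
For each evaluation point α_i, compute m(α_i) mod 11:
  α_1 = 10: Horner steps 3 → 5, so m(10) = 5.
  α_2 = 2: Horner steps 3 → 3, so m(2) = 3.
  α_3 = 6: Horner steps 3 → 4, so m(6) = 4.
  α_4 = 1: Horner steps 3 → 0, so m(1) = 0.
Codeword c = [5, 3, 4, 0] ∈ F_11^4.


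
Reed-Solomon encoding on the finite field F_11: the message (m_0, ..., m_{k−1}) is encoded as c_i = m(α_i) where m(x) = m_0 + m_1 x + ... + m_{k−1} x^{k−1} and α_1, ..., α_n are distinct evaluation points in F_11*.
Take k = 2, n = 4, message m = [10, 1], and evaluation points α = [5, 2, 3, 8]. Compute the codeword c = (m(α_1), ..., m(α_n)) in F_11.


c = [4, 1, 2, 7]

Message polynomial: m(x) = 10 + 1·x (mod 11).
For each evaluation point α_i, compute m(α_i) mod 11:
  α_1 = 5: Horner steps 1 → 4, so m(5) = 4.
  α_2 = 2: Horner steps 1 → 1, so m(2) = 1.
  α_3 = 3: Horner steps 1 → 2, so m(3) = 2.
  α_4 = 8: Horner steps 1 → 7, so m(8) = 7.
Codeword c = [4, 1, 2, 7] ∈ F_11^4.


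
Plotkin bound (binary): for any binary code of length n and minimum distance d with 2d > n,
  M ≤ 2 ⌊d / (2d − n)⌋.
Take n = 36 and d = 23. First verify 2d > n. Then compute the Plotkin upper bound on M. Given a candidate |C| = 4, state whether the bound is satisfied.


Plotkin bound M ≤ 4; given |C| = 4 ≤ bound (satisfied).

Check applicability: 2d = 46, n = 36.
2d − n = 10 > 0, so Plotkin applies.
Compute d/(2d−n) = 23/10 ≈ 2.3000.
⌊d/(2d−n)⌋ = 2.
Plotkin bound: M ≤ 2·2 = 4.
Given |C| = 4, check: satisfied.
This |C| is at the Plotkin bound.


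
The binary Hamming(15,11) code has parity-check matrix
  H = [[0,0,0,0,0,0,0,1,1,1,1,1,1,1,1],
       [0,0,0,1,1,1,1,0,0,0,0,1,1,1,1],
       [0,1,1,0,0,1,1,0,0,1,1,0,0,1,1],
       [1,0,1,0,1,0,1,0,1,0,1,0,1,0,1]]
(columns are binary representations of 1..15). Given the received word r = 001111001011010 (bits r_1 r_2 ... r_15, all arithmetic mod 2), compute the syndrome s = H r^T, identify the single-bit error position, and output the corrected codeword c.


s = (0, 1, 0, 0)^T, error position = 4, corrected codeword c = 001011001011010

Compute s = H r^T mod 2 one row at a time:
  s_1 = 0 + 1 + 0 + 1 + 1 + 0 + 1 + 0 = 4 ≡ 0 (mod 2).
  s_2 = 1 + 1 + 1 + 0 + 1 + 0 + 1 + 0 = 5 ≡ 1 (mod 2).
  s_3 = 0 + 1 + 1 + 0 + 0 + 1 + 1 + 0 = 4 ≡ 0 (mod 2).
  s_4 = 0 + 1 + 1 + 0 + 1 + 1 + 0 + 0 = 4 ≡ 0 (mod 2).
s = (0, 1, 0, 0)^T — this equals column 4 of H (binary 0100), so error is at position 4.
Correct: flip bit 4 of r = 001111001011010 to get c = 001011001011010.


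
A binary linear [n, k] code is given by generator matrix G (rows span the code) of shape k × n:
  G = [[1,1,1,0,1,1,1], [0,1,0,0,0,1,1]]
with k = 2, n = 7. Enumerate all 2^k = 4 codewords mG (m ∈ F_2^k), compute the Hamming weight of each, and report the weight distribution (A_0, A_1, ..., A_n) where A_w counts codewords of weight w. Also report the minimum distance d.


Weight distribution: A_0 = 1, A_3 = 2, A_6 = 1. Minimum distance d = 3.

Enumerate all 2^2 = 4 messages m ∈ F_2^2.
For each, compute codeword c = mG in F_2^7, then tally its weight.
  m = 00 → c = 0000000, weight = 0.
  m = 10 → c = 1110111, weight = 6.
  m = 01 → c = 0100011, weight = 3.
  m = 11 → c = 1010100, weight = 3.
Tally weights:
  weight 0: 1 codewords.
  weight 3: 2 codewords.
  weight 6: 1 codewords.
Minimum distance d = smallest w > 0 with A_w > 0 = 3.
Sanity: Σ A_w = 4 = 2^2 = 4 ✓.


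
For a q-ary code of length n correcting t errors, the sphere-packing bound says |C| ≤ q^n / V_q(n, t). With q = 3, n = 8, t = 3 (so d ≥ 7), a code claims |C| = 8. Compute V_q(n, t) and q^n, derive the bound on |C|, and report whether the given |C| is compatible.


V_q(n, t) = 577, q^n = 6561, Hamming bound = 11, |C| = 8 ≤ bound (satisfied).

Step 1: Compute V_q(n, t) = Σ_{j=0}^3 C(n, j) (q−1)^j.
  j = 0: C(8,0)·(2)^0 = 1·1 = 1.
  j = 1: C(8,1)·(2)^1 = 8·2 = 16.
  j = 2: C(8,2)·(2)^2 = 28·4 = 112.
  j = 3: C(8,3)·(2)^3 = 56·8 = 448.
  V_q(n, t) = 1 + 16 + 112 + 448 = 577.
Step 2: q^n = 3^8 = 6561.
Step 3: Hamming bound ⌊q^n / V_q(n,t)⌋ = ⌊6561/577⌋ = 11.
Step 4: Compare |C| = 8 to 11: satisfied.
The claimed |C| lies below the Hamming bound.


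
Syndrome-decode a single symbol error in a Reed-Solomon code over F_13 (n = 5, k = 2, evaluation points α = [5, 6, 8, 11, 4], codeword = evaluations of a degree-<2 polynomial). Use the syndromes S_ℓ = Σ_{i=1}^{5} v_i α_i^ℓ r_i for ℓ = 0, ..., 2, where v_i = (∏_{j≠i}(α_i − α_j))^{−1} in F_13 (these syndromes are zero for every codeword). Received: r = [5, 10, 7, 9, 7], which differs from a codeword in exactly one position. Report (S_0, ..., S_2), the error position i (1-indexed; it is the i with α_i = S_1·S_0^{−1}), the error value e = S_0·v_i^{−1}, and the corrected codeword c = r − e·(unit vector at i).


S = (5, 7, 2), error at position 5, error magnitude e = 7, c = [5, 10, 7, 9, 0].

Step 1: column multipliers v_i = (∏_{j≠i}(α_i − α_j))^{−1} mod 13.
  i = 1 (α = 5): (5−6)(5−8)(5−11)(5−4) = (−1)·(−3)·(−6)·1 = −18 ≡ 8, so v_1 = 8^{−1} = 5 (mod 13).
  i = 2 (α = 6): (6−5)(6−8)(6−11)(6−4) = 1·(−2)·(−5)·2 = 20 ≡ 7, so v_2 = 7^{−1} = 2 (mod 13).
  i = 3 (α = 8): (8−5)(8−6)(8−11)(8−4) = 3·2·(−3)·4 = −72 ≡ 6, so v_3 = 6^{−1} = 11 (mod 13).
  i = 4 (α = 11): (11−5)(11−6)(11−8)(11−4) = 6·5·3·7 = 630 ≡ 6, so v_4 = 6^{−1} = 11 (mod 13).
  i = 5 (α = 4): (4−5)(4−6)(4−8)(4−11) = (−1)·(−2)·(−4)·(−7) = 56 ≡ 4, so v_5 = 4^{−1} = 10 (mod 13).
  v = [5, 2, 11, 11, 10].
Step 2: syndromes of r = [5, 10, 7, 9, 7] (all sums mod 13).
  S_0 = Σ v_i r_i = 5·5 + 2·10 + 11·7 + 11·9 + 10·7 = 291 ≡ 5.
  S_1 = Σ v_i α_i r_i = 5·5·5 + 2·6·10 + 11·8·7 + 11·11·9 + 10·4·7 = 2230 ≡ 7.
  α_i^2 mod 13 = [12, 10, 12, 4, 3].
  S_2 = Σ v_i α_i^2 r_i = 5·12·5 + 2·10·10 + 11·12·7 + 11·4·9 + 10·3·7 = 2030 ≡ 2.
  S = (5, 7, 2) ≠ 0, so r is not a codeword (an error is present).
Step 3: locate the error. For a single error e at position i, S_ℓ = v_i·e·α_i^ℓ, so α_err = S_1/S_0.
  S_0^{−1} = 5^{−1} = 8 (mod 13), so α_err = 7·8 = 56 ≡ 4 = α_5. Error position i = 5.
  Consistency check: S_2/S_1 = 2·2 = 4 ≡ 4 = α_err ✓ (single-error assumption holds).
Step 4: error magnitude e = S_0/v_5 = S_0·∏_{j≠5}(α_5 − α_j) = 5·4 = 20 ≡ 7 (mod 13).
Step 5: correct position 5: c_5 = r_5 − e = 7 − 7 ≡ 0 (mod 13). Hence c = [5, 10, 7, 9, 0].
  Check: interpolating c through the α_i gives m(x) = 6 + 5·x (degree < 2) with m(α_i) = c_i for every i, so c is indeed a codeword.


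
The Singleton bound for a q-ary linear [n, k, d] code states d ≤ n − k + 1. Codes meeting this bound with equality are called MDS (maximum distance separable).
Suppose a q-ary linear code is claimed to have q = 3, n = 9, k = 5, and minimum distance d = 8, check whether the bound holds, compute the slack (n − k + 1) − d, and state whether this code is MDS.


Singleton RHS = n − k + 1 = 5, slack = -3, bound violated (no such code; not MDS).

Singleton bound: d ≤ n − k + 1.
Here n = 9, k = 5, so n − k + 1 = 5.
Given d = 8, check d ≤ 5: NO.
Slack = (n − k + 1) − d = -3.
The slack is negative: d = 8 exceeds n − k + 1 = 5 by 3, so the Singleton bound is violated and no linear [9, 5, 8]_3 code can exist. In particular it is not MDS (MDS requires d = n − k + 1 exactly).
Description: the claimed parameters are [9, 5, 8]_3; such a code would be impossible (violates the Singleton bound).


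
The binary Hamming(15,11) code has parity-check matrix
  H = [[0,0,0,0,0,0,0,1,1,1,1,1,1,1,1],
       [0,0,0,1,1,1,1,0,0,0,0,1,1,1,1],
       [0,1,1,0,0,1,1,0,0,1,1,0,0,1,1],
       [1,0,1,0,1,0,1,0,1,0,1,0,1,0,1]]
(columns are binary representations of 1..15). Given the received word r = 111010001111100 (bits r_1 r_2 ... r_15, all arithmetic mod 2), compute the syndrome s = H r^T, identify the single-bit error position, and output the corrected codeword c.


s = (1, 1, 0, 0)^T, error position = 12, corrected codeword c = 111010001110100

Compute s = H r^T mod 2 one row at a time:
  s_1 = 0 + 1 + 1 + 1 + 1 + 1 + 0 + 0 = 5 ≡ 1 (mod 2).
  s_2 = 0 + 1 + 0 + 0 + 1 + 1 + 0 + 0 = 3 ≡ 1 (mod 2).
  s_3 = 1 + 1 + 0 + 0 + 1 + 1 + 0 + 0 = 4 ≡ 0 (mod 2).
  s_4 = 1 + 1 + 1 + 0 + 1 + 1 + 1 + 0 = 6 ≡ 0 (mod 2).
s = (1, 1, 0, 0)^T — this equals column 12 of H (binary 1100), so error is at position 12.
Correct: flip bit 12 of r = 111010001111100 to get c = 111010001110100.


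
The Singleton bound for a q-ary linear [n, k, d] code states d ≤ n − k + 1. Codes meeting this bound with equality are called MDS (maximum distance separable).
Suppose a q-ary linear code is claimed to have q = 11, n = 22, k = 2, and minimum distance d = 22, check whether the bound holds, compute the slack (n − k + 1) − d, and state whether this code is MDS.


Singleton RHS = n − k + 1 = 21, slack = -1, bound violated (no such code; not MDS).

Singleton bound: d ≤ n − k + 1.
Here n = 22, k = 2, so n − k + 1 = 21.
Given d = 22, check d ≤ 21: NO.
Slack = (n − k + 1) − d = -1.
The slack is negative: d = 22 exceeds n − k + 1 = 21 by 1, so the Singleton bound is violated and no linear [22, 2, 22]_11 code can exist. In particular it is not MDS (MDS requires d = n − k + 1 exactly).
Description: the claimed parameters are [22, 2, 22]_11; such a code would be impossible (violates the Singleton bound).


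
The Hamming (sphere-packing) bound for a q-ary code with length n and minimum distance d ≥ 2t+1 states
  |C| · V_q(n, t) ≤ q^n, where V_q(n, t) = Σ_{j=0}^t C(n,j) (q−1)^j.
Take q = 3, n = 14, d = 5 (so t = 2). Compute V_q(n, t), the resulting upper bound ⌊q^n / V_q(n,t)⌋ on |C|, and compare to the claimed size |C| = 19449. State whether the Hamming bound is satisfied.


V_q(n, t) = 393, q^n = 4782969, Hamming bound = 12170, |C| = 19449 > bound (violated).

Step 1: Compute V_q(n, t) = Σ_{j=0}^2 C(n, j) (q−1)^j.
  j = 0: C(14,0)·(2)^0 = 1·1 = 1.
  j = 1: C(14,1)·(2)^1 = 14·2 = 28.
  j = 2: C(14,2)·(2)^2 = 91·4 = 364.
  V_q(n, t) = 1 + 28 + 364 = 393.
Step 2: q^n = 3^14 = 4782969.
Step 3: Hamming bound ⌊q^n / V_q(n,t)⌋ = ⌊4782969/393⌋ = 12170.
Step 4: Compare |C| = 19449 to 12170: violated.
The claimed |C| lies above the Hamming bound, so no 3-ary code of length 14 with d ≥ 5 can have 19449 codewords.


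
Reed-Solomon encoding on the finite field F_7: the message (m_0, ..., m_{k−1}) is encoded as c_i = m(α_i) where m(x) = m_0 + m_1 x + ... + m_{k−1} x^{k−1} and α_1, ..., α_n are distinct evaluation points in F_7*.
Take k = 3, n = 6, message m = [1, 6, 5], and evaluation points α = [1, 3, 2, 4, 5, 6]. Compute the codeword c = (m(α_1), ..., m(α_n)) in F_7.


c = [5, 1, 5, 0, 2, 0]

Message polynomial: m(x) = 1 + 6·x + 5·x^2 (mod 7).
For each evaluation point α_i, compute m(α_i) mod 7:
  α_1 = 1: Horner steps 5 → 4 → 5, so m(1) = 5.
  α_2 = 3: Horner steps 5 → 0 → 1, so m(3) = 1.
  α_3 = 2: Horner steps 5 → 2 → 5, so m(2) = 5.
  α_4 = 4: Horner steps 5 → 5 → 0, so m(4) = 0.
  α_5 = 5: Horner steps 5 → 3 → 2, so m(5) = 2.
  α_6 = 6: Horner steps 5 → 1 → 0, so m(6) = 0.
Codeword c = [5, 1, 5, 0, 2, 0] ∈ F_7^6.


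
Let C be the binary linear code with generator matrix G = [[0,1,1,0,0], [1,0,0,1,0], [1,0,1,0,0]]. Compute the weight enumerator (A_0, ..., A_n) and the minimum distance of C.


Weight distribution: A_0 = 1, A_2 = 6, A_4 = 1. Minimum distance d = 2.

Enumerate all 2^3 = 8 messages m ∈ F_2^3.
For each, compute codeword c = mG in F_2^5, then tally its weight.
  m = 000 → c = 00000, weight = 0.
  m = 100 → c = 01100, weight = 2.
  m = 010 → c = 10010, weight = 2.
  m = 110 → c = 11110, weight = 4.
  m = 001 → c = 10100, weight = 2.
  m = 101 → c = 11000, weight = 2.
  m = 011 → c = 00110, weight = 2.
  m = 111 → c = 01010, weight = 2.
Tally weights:
  weight 0: 1 codewords.
  weight 2: 6 codewords.
  weight 4: 1 codewords.
Minimum distance d = smallest w > 0 with A_w > 0 = 2.
Sanity: Σ A_w = 8 = 2^3 = 8 ✓.


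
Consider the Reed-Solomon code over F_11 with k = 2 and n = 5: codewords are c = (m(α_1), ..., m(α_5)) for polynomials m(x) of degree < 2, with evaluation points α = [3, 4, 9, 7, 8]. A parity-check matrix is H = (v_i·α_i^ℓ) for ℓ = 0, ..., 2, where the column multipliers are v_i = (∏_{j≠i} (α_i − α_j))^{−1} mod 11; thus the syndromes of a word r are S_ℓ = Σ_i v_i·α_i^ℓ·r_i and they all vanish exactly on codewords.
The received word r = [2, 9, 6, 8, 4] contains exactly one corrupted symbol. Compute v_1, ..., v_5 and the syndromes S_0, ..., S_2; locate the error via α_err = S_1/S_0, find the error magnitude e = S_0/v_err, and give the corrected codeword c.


S = (10, 2, 7), error at position 3, error magnitude e = 6, c = [2, 9, 0, 8, 4].

Step 1: column multipliers v_i = (∏_{j≠i}(α_i − α_j))^{−1} mod 11.
  i = 1 (α = 3): (3−4)(3−9)(3−7)(3−8) = (−1)·(−6)·(−4)·(−5) = 120 ≡ 10, so v_1 = 10^{−1} = 10 (mod 11).
  i = 2 (α = 4): (4−3)(4−9)(4−7)(4−8) = 1·(−5)·(−3)·(−4) = −60 ≡ 6, so v_2 = 6^{−1} = 2 (mod 11).
  i = 3 (α = 9): (9−3)(9−4)(9−7)(9−8) = 6·5·2·1 = 60 ≡ 5, so v_3 = 5^{−1} = 9 (mod 11).
  i = 4 (α = 7): (7−3)(7−4)(7−9)(7−8) = 4·3·(−2)·(−1) = 24 ≡ 2, so v_4 = 2^{−1} = 6 (mod 11).
  i = 5 (α = 8): (8−3)(8−4)(8−9)(8−7) = 5·4·(−1)·1 = −20 ≡ 2, so v_5 = 2^{−1} = 6 (mod 11).
  v = [10, 2, 9, 6, 6].
Step 2: syndromes of r = [2, 9, 6, 8, 4] (all sums mod 11).
  S_0 = Σ v_i r_i = 10·2 + 2·9 + 9·6 + 6·8 + 6·4 = 164 ≡ 10.
  S_1 = Σ v_i α_i r_i = 10·3·2 + 2·4·9 + 9·9·6 + 6·7·8 + 6·8·4 = 1146 ≡ 2.
  α_i^2 mod 11 = [9, 5, 4, 5, 9].
  S_2 = Σ v_i α_i^2 r_i = 10·9·2 + 2·5·9 + 9·4·6 + 6·5·8 + 6·9·4 = 942 ≡ 7.
  S = (10, 2, 7) ≠ 0, so r is not a codeword (an error is present).
Step 3: locate the error. For a single error e at position i, S_ℓ = v_i·e·α_i^ℓ, so α_err = S_1/S_0.
  S_0^{−1} = 10^{−1} = 10 (mod 11), so α_err = 2·10 = 20 ≡ 9 = α_3. Error position i = 3.
  Consistency check: S_2/S_1 = 7·6 = 42 ≡ 9 = α_err ✓ (single-error assumption holds).
Step 4: error magnitude e = S_0/v_3 = S_0·∏_{j≠3}(α_3 − α_j) = 10·5 = 50 ≡ 6 (mod 11).
Step 5: correct position 3: c_3 = r_3 − e = 6 − 6 ≡ 0 (mod 11). Hence c = [2, 9, 0, 8, 4].
  Check: interpolating c through the α_i gives m(x) = 3 + 7·x (degree < 2) with m(α_i) = c_i for every i, so c is indeed a codeword.


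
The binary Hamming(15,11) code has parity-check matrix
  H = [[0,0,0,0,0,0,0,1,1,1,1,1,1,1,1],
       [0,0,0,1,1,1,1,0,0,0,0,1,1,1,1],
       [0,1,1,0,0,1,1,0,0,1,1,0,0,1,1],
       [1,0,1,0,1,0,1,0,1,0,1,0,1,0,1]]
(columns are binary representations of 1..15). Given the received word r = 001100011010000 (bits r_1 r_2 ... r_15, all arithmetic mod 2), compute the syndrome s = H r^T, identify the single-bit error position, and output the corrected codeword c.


s = (1, 1, 0, 1)^T, error position = 13, corrected codeword c = 001100011010100

Compute s = H r^T mod 2 one row at a time:
  s_1 = 1 + 1 + 0 + 1 + 0 + 0 + 0 + 0 = 3 ≡ 1 (mod 2).
  s_2 = 1 + 0 + 0 + 0 + 0 + 0 + 0 + 0 = 1 ≡ 1 (mod 2).
  s_3 = 0 + 1 + 0 + 0 + 0 + 1 + 0 + 0 = 2 ≡ 0 (mod 2).
  s_4 = 0 + 1 + 0 + 0 + 1 + 1 + 0 + 0 = 3 ≡ 1 (mod 2).
s = (1, 1, 0, 1)^T — this equals column 13 of H (binary 1101), so error is at position 13.
Correct: flip bit 13 of r = 001100011010000 to get c = 001100011010100.


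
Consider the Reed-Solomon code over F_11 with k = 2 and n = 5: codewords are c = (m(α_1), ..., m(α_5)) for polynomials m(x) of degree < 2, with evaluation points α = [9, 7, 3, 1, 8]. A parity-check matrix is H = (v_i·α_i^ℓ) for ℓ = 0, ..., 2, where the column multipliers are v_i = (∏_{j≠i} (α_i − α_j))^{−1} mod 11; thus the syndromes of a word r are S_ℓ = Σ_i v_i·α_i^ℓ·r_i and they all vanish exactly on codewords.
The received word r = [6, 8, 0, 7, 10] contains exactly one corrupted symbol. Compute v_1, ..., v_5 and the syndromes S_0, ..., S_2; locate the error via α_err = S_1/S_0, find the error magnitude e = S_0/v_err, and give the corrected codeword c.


S = (2, 7, 8), error at position 1, error magnitude e = 5, c = [1, 8, 0, 7, 10].

Step 1: column multipliers v_i = (∏_{j≠i}(α_i − α_j))^{−1} mod 11.
  i = 1 (α = 9): (9−7)(9−3)(9−1)(9−8) = 2·6·8·1 = 96 ≡ 8, so v_1 = 8^{−1} = 7 (mod 11).
  i = 2 (α = 7): (7−9)(7−3)(7−1)(7−8) = (−2)·4·6·(−1) = 48 ≡ 4, so v_2 = 4^{−1} = 3 (mod 11).
  i = 3 (α = 3): (3−9)(3−7)(3−1)(3−8) = (−6)·(−4)·2·(−5) = −240 ≡ 2, so v_3 = 2^{−1} = 6 (mod 11).
  i = 4 (α = 1): (1−9)(1−7)(1−3)(1−8) = (−8)·(−6)·(−2)·(−7) = 672 ≡ 1, so v_4 = 1^{−1} = 1 (mod 11).
  i = 5 (α = 8): (8−9)(8−7)(8−3)(8−1) = (−1)·1·5·7 = −35 ≡ 9, so v_5 = 9^{−1} = 5 (mod 11).
  v = [7, 3, 6, 1, 5].
Step 2: syndromes of r = [6, 8, 0, 7, 10] (all sums mod 11).
  S_0 = Σ v_i r_i = 7·6 + 3·8 + 6·0 + 1·7 + 5·10 = 123 ≡ 2.
  S_1 = Σ v_i α_i r_i = 7·9·6 + 3·7·8 + 6·3·0 + 1·1·7 + 5·8·10 = 953 ≡ 7.
  α_i^2 mod 11 = [4, 5, 9, 1, 9].
  S_2 = Σ v_i α_i^2 r_i = 7·4·6 + 3·5·8 + 6·9·0 + 1·1·7 + 5·9·10 = 745 ≡ 8.
  S = (2, 7, 8) ≠ 0, so r is not a codeword (an error is present).
Step 3: locate the error. For a single error e at position i, S_ℓ = v_i·e·α_i^ℓ, so α_err = S_1/S_0.
  S_0^{−1} = 2^{−1} = 6 (mod 11), so α_err = 7·6 = 42 ≡ 9 = α_1. Error position i = 1.
  Consistency check: S_2/S_1 = 8·8 = 64 ≡ 9 = α_err ✓ (single-error assumption holds).
Step 4: error magnitude e = S_0/v_1 = S_0·∏_{j≠1}(α_1 − α_j) = 2·8 = 16 ≡ 5 (mod 11).
Step 5: correct position 1: c_1 = r_1 − e = 6 − 5 ≡ 1 (mod 11). Hence c = [1, 8, 0, 7, 10].
  Check: interpolating c through the α_i gives m(x) = 5 + 2·x (degree < 2) with m(α_i) = c_i for every i, so c is indeed a codeword.


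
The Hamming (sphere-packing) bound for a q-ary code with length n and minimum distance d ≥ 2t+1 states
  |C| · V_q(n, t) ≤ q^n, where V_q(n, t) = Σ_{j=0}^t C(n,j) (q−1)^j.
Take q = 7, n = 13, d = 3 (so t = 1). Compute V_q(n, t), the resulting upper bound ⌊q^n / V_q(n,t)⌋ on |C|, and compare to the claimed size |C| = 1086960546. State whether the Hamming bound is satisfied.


V_q(n, t) = 79, q^n = 96889010407, Hamming bound = 1226443169, |C| = 1086960546 ≤ bound (satisfied).

Step 1: Compute V_q(n, t) = Σ_{j=0}^1 C(n, j) (q−1)^j.
  j = 0: C(13,0)·(6)^0 = 1·1 = 1.
  j = 1: C(13,1)·(6)^1 = 13·6 = 78.
  V_q(n, t) = 1 + 78 = 79.
Step 2: q^n = 7^13 = 96889010407.
Step 3: Hamming bound ⌊q^n / V_q(n,t)⌋ = ⌊96889010407/79⌋ = 1226443169.
Step 4: Compare |C| = 1086960546 to 1226443169: satisfied.
The claimed |C| lies below the Hamming bound.


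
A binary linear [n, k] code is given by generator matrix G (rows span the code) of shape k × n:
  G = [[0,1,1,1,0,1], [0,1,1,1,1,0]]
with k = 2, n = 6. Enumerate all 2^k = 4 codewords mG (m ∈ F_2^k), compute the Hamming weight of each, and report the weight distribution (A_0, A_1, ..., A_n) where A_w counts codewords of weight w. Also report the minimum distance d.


Weight distribution: A_0 = 1, A_2 = 1, A_4 = 2. Minimum distance d = 2.

Enumerate all 2^2 = 4 messages m ∈ F_2^2.
For each, compute codeword c = mG in F_2^6, then tally its weight.
  m = 00 → c = 000000, weight = 0.
  m = 10 → c = 011101, weight = 4.
  m = 01 → c = 011110, weight = 4.
  m = 11 → c = 000011, weight = 2.
Tally weights:
  weight 0: 1 codewords.
  weight 2: 1 codewords.
  weight 4: 2 codewords.
Minimum distance d = smallest w > 0 with A_w > 0 = 2.
Sanity: Σ A_w = 4 = 2^2 = 4 ✓.


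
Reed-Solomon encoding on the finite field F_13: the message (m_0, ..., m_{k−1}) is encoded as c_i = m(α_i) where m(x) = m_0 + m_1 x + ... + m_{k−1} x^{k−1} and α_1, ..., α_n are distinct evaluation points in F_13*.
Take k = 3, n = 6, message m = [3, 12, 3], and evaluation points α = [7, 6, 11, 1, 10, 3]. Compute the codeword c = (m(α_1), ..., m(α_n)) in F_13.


c = [0, 1, 4, 5, 7, 1]

Message polynomial: m(x) = 3 + 12·x + 3·x^2 (mod 13).
For each evaluation point α_i, compute m(α_i) mod 13:
  α_1 = 7: Horner steps 3 → 7 → 0, so m(7) = 0.
  α_2 = 6: Horner steps 3 → 4 → 1, so m(6) = 1.
  α_3 = 11: Horner steps 3 → 6 → 4, so m(11) = 4.
  α_4 = 1: Horner steps 3 → 2 → 5, so m(1) = 5.
  α_5 = 10: Horner steps 3 → 3 → 7, so m(10) = 7.
  α_6 = 3: Horner steps 3 → 8 → 1, so m(3) = 1.
Codeword c = [0, 1, 4, 5, 7, 1] ∈ F_13^6.


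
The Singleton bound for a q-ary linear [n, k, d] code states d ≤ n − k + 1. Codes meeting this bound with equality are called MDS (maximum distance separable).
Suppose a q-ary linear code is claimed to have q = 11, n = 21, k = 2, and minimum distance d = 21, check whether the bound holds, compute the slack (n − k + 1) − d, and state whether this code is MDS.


Singleton RHS = n − k + 1 = 20, slack = -1, bound violated (no such code; not MDS).

Singleton bound: d ≤ n − k + 1.
Here n = 21, k = 2, so n − k + 1 = 20.
Given d = 21, check d ≤ 20: NO.
Slack = (n − k + 1) − d = -1.
The slack is negative: d = 21 exceeds n − k + 1 = 20 by 1, so the Singleton bound is violated and no linear [21, 2, 21]_11 code can exist. In particular it is not MDS (MDS requires d = n − k + 1 exactly).
Description: the claimed parameters are [21, 2, 21]_11; such a code would be impossible (violates the Singleton bound).


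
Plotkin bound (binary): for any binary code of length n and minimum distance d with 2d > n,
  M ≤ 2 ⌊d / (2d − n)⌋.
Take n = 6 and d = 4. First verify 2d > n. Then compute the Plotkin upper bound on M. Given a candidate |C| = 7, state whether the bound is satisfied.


Plotkin bound M ≤ 4; given |C| = 7 > bound (violated).

Check applicability: 2d = 8, n = 6.
2d − n = 2 > 0, so Plotkin applies.
Compute d/(2d−n) = 4/2 ≈ 2.0000.
⌊d/(2d−n)⌋ = 2.
Plotkin bound: M ≤ 2·2 = 4.
Given |C| = 7, check: VIOLATED.
This |C| is above the Plotkin bound, so no binary code with n = 6, d = 4 and 7 codewords exists.


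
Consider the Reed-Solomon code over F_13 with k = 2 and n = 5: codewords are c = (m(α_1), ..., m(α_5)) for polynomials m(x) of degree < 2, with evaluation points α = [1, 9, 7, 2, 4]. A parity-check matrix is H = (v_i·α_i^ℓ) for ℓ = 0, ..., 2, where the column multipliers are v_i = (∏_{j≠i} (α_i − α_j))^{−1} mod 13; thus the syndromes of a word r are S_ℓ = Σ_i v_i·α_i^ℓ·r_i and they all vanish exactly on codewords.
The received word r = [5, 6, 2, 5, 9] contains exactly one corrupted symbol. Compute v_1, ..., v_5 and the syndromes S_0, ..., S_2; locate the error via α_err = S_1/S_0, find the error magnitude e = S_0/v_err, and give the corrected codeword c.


S = (2, 2, 2), error at position 1, error magnitude e = 2, c = [3, 6, 2, 5, 9].

Step 1: column multipliers v_i = (∏_{j≠i}(α_i − α_j))^{−1} mod 13.
  i = 1 (α = 1): (1−9)(1−7)(1−2)(1−4) = (−8)·(−6)·(−1)·(−3) = 144 ≡ 1, so v_1 = 1^{−1} = 1 (mod 13).
  i = 2 (α = 9): (9−1)(9−7)(9−2)(9−4) = 8·2·7·5 = 560 ≡ 1, so v_2 = 1^{−1} = 1 (mod 13).
  i = 3 (α = 7): (7−1)(7−9)(7−2)(7−4) = 6·(−2)·5·3 = −180 ≡ 2, so v_3 = 2^{−1} = 7 (mod 13).
  i = 4 (α = 2): (2−1)(2−9)(2−7)(2−4) = 1·(−7)·(−5)·(−2) = −70 ≡ 8, so v_4 = 8^{−1} = 5 (mod 13).
  i = 5 (α = 4): (4−1)(4−9)(4−7)(4−2) = 3·(−5)·(−3)·2 = 90 ≡ 12, so v_5 = 12^{−1} = 12 (mod 13).
  v = [1, 1, 7, 5, 12].
Step 2: syndromes of r = [5, 6, 2, 5, 9] (all sums mod 13).
  S_0 = Σ v_i r_i = 1·5 + 1·6 + 7·2 + 5·5 + 12·9 = 158 ≡ 2.
  S_1 = Σ v_i α_i r_i = 1·1·5 + 1·9·6 + 7·7·2 + 5·2·5 + 12·4·9 = 639 ≡ 2.
  α_i^2 mod 13 = [1, 3, 10, 4, 3].
  S_2 = Σ v_i α_i^2 r_i = 1·1·5 + 1·3·6 + 7·10·2 + 5·4·5 + 12·3·9 = 587 ≡ 2.
  S = (2, 2, 2) ≠ 0, so r is not a codeword (an error is present).
Step 3: locate the error. For a single error e at position i, S_ℓ = v_i·e·α_i^ℓ, so α_err = S_1/S_0.
  S_0^{−1} = 2^{−1} = 7 (mod 13), so α_err = 2·7 = 14 ≡ 1 = α_1. Error position i = 1.
  Consistency check: S_2/S_1 = 2·7 = 14 ≡ 1 = α_err ✓ (single-error assumption holds).
Step 4: error magnitude e = S_0/v_1 = S_0·∏_{j≠1}(α_1 − α_j) = 2·1 = 2 ≡ 2 (mod 13).
Step 5: correct position 1: c_1 = r_1 − e = 5 − 2 ≡ 3 (mod 13). Hence c = [3, 6, 2, 5, 9].
  Check: interpolating c through the α_i gives m(x) = 1 + 2·x (degree < 2) with m(α_i) = c_i for every i, so c is indeed a codeword.


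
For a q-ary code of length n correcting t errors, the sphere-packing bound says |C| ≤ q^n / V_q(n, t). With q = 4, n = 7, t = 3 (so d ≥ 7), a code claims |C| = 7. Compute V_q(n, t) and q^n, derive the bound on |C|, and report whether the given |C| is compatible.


V_q(n, t) = 1156, q^n = 16384, Hamming bound = 14, |C| = 7 ≤ bound (satisfied).

Step 1: Compute V_q(n, t) = Σ_{j=0}^3 C(n, j) (q−1)^j.
  j = 0: C(7,0)·(3)^0 = 1·1 = 1.
  j = 1: C(7,1)·(3)^1 = 7·3 = 21.
  j = 2: C(7,2)·(3)^2 = 21·9 = 189.
  j = 3: C(7,3)·(3)^3 = 35·27 = 945.
  V_q(n, t) = 1 + 21 + 189 + 945 = 1156.
Step 2: q^n = 4^7 = 16384.
Step 3: Hamming bound ⌊q^n / V_q(n,t)⌋ = ⌊16384/1156⌋ = 14.
Step 4: Compare |C| = 7 to 14: satisfied.
The claimed |C| lies below the Hamming bound.


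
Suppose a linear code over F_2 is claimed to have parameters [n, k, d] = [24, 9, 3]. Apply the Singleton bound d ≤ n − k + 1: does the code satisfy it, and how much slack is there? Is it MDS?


Singleton RHS = n − k + 1 = 16, slack = 13, bound satisfied, not MDS.

Singleton bound: d ≤ n − k + 1.
Here n = 24, k = 9, so n − k + 1 = 16.
Given d = 3, check d ≤ 16: YES.
Slack = (n − k + 1) − d = 13.
The code is NOT MDS (slack = 13 > 0).
Description: the claimed parameters are [24, 9, 3]_2; such a code would be non-MDS.


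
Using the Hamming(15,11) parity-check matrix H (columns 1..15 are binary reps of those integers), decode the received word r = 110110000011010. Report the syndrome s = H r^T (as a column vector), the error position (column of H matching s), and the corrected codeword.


s = (1, 0, 1, 1)^T, error position = 11, corrected codeword c = 110110000001010

Compute s = H r^T mod 2 one row at a time:
  s_1 = 0 + 0 + 0 + 1 + 1 + 0 + 1 + 0 = 3 ≡ 1 (mod 2).
  s_2 = 1 + 1 + 0 + 0 + 1 + 0 + 1 + 0 = 4 ≡ 0 (mod 2).
  s_3 = 1 + 0 + 0 + 0 + 0 + 1 + 1 + 0 = 3 ≡ 1 (mod 2).
  s_4 = 1 + 0 + 1 + 0 + 0 + 1 + 0 + 0 = 3 ≡ 1 (mod 2).
s = (1, 0, 1, 1)^T — this equals column 11 of H (binary 1011), so error is at position 11.
Correct: flip bit 11 of r = 110110000011010 to get c = 110110000001010.


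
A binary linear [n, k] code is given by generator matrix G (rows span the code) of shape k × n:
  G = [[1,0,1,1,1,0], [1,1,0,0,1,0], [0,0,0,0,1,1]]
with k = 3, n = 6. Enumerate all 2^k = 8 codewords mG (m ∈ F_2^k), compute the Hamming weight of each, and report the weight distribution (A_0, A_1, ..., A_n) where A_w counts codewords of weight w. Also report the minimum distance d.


Weight distribution: A_0 = 1, A_2 = 1, A_3 = 3, A_4 = 2, A_5 = 1. Minimum distance d = 2.

Enumerate all 2^3 = 8 messages m ∈ F_2^3.
For each, compute codeword c = mG in F_2^6, then tally its weight.
  m = 000 → c = 000000, weight = 0.
  m = 100 → c = 101110, weight = 4.
  m = 010 → c = 110010, weight = 3.
  m = 110 → c = 011100, weight = 3.
  m = 001 → c = 000011, weight = 2.
  m = 101 → c = 101101, weight = 4.
  m = 011 → c = 110001, weight = 3.
  m = 111 → c = 011111, weight = 5.
Tally weights:
  weight 0: 1 codewords.
  weight 2: 1 codewords.
  weight 3: 3 codewords.
  weight 4: 2 codewords.
  weight 5: 1 codewords.
Minimum distance d = smallest w > 0 with A_w > 0 = 2.
Sanity: Σ A_w = 8 = 2^3 = 8 ✓.


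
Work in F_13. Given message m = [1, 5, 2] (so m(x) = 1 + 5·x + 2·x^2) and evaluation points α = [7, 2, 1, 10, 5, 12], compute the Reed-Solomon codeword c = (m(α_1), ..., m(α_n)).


c = [4, 6, 8, 4, 11, 11]

Message polynomial: m(x) = 1 + 5·x + 2·x^2 (mod 13).
For each evaluation point α_i, compute m(α_i) mod 13:
  α_1 = 7: Horner steps 2 → 6 → 4, so m(7) = 4.
  α_2 = 2: Horner steps 2 → 9 → 6, so m(2) = 6.
  α_3 = 1: Horner steps 2 → 7 → 8, so m(1) = 8.
  α_4 = 10: Horner steps 2 → 12 → 4, so m(10) = 4.
  α_5 = 5: Horner steps 2 → 2 → 11, so m(5) = 11.
  α_6 = 12: Horner steps 2 → 3 → 11, so m(12) = 11.
Codeword c = [4, 6, 8, 4, 11, 11] ∈ F_13^6.


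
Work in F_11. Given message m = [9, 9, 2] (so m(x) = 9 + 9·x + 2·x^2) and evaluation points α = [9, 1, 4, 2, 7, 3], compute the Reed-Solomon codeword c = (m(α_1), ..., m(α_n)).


c = [10, 9, 0, 2, 5, 10]

Message polynomial: m(x) = 9 + 9·x + 2·x^2 (mod 11).
For each evaluation point α_i, compute m(α_i) mod 11:
  α_1 = 9: Horner steps 2 → 5 → 10, so m(9) = 10.
  α_2 = 1: Horner steps 2 → 0 → 9, so m(1) = 9.
  α_3 = 4: Horner steps 2 → 6 → 0, so m(4) = 0.
  α_4 = 2: Horner steps 2 → 2 → 2, so m(2) = 2.
  α_5 = 7: Horner steps 2 → 1 → 5, so m(7) = 5.
  α_6 = 3: Horner steps 2 → 4 → 10, so m(3) = 10.
Codeword c = [10, 9, 0, 2, 5, 10] ∈ F_11^6.


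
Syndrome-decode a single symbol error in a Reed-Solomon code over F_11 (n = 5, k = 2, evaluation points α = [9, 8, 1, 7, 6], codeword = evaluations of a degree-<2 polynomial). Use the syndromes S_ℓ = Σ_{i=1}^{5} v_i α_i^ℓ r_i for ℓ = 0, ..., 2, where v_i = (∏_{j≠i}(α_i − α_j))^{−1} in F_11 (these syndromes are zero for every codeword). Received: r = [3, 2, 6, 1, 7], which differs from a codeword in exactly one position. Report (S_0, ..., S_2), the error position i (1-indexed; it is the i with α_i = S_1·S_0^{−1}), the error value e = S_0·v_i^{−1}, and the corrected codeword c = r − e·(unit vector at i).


S = (6, 3, 7), error at position 5, error magnitude e = 7, c = [3, 2, 6, 1, 0].

Step 1: column multipliers v_i = (∏_{j≠i}(α_i − α_j))^{−1} mod 11.
  i = 1 (α = 9): (9−8)(9−1)(9−7)(9−6) = 1·8·2·3 = 48 ≡ 4, so v_1 = 4^{−1} = 3 (mod 11).
  i = 2 (α = 8): (8−9)(8−1)(8−7)(8−6) = (−1)·7·1·2 = −14 ≡ 8, so v_2 = 8^{−1} = 7 (mod 11).
  i = 3 (α = 1): (1−9)(1−8)(1−7)(1−6) = (−8)·(−7)·(−6)·(−5) = 1680 ≡ 8, so v_3 = 8^{−1} = 7 (mod 11).
  i = 4 (α = 7): (7−9)(7−8)(7−1)(7−6) = (−2)·(−1)·6·1 = 12 ≡ 1, so v_4 = 1^{−1} = 1 (mod 11).
  i = 5 (α = 6): (6−9)(6−8)(6−1)(6−7) = (−3)·(−2)·5·(−1) = −30 ≡ 3, so v_5 = 3^{−1} = 4 (mod 11).
  v = [3, 7, 7, 1, 4].
Step 2: syndromes of r = [3, 2, 6, 1, 7] (all sums mod 11).
  S_0 = Σ v_i r_i = 3·3 + 7·2 + 7·6 + 1·1 + 4·7 = 94 ≡ 6.
  S_1 = Σ v_i α_i r_i = 3·9·3 + 7·8·2 + 7·1·6 + 1·7·1 + 4·6·7 = 410 ≡ 3.
  α_i^2 mod 11 = [4, 9, 1, 5, 3].
  S_2 = Σ v_i α_i^2 r_i = 3·4·3 + 7·9·2 + 7·1·6 + 1·5·1 + 4·3·7 = 293 ≡ 7.
  S = (6, 3, 7) ≠ 0, so r is not a codeword (an error is present).
Step 3: locate the error. For a single error e at position i, S_ℓ = v_i·e·α_i^ℓ, so α_err = S_1/S_0.
  S_0^{−1} = 6^{−1} = 2 (mod 11), so α_err = 3·2 = 6 ≡ 6 = α_5. Error position i = 5.
  Consistency check: S_2/S_1 = 7·4 = 28 ≡ 6 = α_err ✓ (single-error assumption holds).
Step 4: error magnitude e = S_0/v_5 = S_0·∏_{j≠5}(α_5 − α_j) = 6·3 = 18 ≡ 7 (mod 11).
Step 5: correct position 5: c_5 = r_5 − e = 7 − 7 ≡ 0 (mod 11). Hence c = [3, 2, 6, 1, 0].
  Check: interpolating c through the α_i gives m(x) = 5 + 1·x (degree < 2) with m(α_i) = c_i for every i, so c is indeed a codeword.


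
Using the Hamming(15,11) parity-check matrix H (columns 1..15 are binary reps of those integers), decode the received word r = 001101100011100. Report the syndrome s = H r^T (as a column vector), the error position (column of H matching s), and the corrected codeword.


s = (1, 1, 0, 0)^T, error position = 12, corrected codeword c = 001101100010100

Compute s = H r^T mod 2 one row at a time:
  s_1 = 0 + 0 + 0 + 1 + 1 + 1 + 0 + 0 = 3 ≡ 1 (mod 2).
  s_2 = 1 + 0 + 1 + 1 + 1 + 1 + 0 + 0 = 5 ≡ 1 (mod 2).
  s_3 = 0 + 1 + 1 + 1 + 0 + 1 + 0 + 0 = 4 ≡ 0 (mod 2).
  s_4 = 0 + 1 + 0 + 1 + 0 + 1 + 1 + 0 = 4 ≡ 0 (mod 2).
s = (1, 1, 0, 0)^T — this equals column 12 of H (binary 1100), so error is at position 12.
Correct: flip bit 12 of r = 001101100011100 to get c = 001101100010100.


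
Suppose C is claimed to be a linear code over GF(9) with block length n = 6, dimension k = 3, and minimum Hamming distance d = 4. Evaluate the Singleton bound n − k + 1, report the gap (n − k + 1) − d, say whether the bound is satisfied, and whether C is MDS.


Singleton RHS = n − k + 1 = 4, slack = 0, bound satisfied, MDS.

Singleton bound: d ≤ n − k + 1.
Here n = 6, k = 3, so n − k + 1 = 4.
Given d = 4, check d ≤ 4: YES.
Slack = (n − k + 1) − d = 0.
The code is MDS (slack = 0).
Description: the claimed parameters are [6, 3, 4]_9; such a code would be MDS (meets Singleton bound).


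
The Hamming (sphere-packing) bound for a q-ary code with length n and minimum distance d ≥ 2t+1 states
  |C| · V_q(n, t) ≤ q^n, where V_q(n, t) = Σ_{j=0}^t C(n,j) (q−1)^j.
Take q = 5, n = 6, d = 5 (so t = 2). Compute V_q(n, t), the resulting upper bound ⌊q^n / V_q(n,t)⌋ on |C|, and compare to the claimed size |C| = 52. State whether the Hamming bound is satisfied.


V_q(n, t) = 265, q^n = 15625, Hamming bound = 58, |C| = 52 ≤ bound (satisfied).

Step 1: Compute V_q(n, t) = Σ_{j=0}^2 C(n, j) (q−1)^j.
  j = 0: C(6,0)·(4)^0 = 1·1 = 1.
  j = 1: C(6,1)·(4)^1 = 6·4 = 24.
  j = 2: C(6,2)·(4)^2 = 15·16 = 240.
  V_q(n, t) = 1 + 24 + 240 = 265.
Step 2: q^n = 5^6 = 15625.
Step 3: Hamming bound ⌊q^n / V_q(n,t)⌋ = ⌊15625/265⌋ = 58.
Step 4: Compare |C| = 52 to 58: satisfied.
The claimed |C| lies below the Hamming bound.


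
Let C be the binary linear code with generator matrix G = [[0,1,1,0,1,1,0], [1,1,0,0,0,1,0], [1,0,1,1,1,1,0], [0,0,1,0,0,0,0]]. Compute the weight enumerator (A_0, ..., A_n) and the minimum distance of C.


Weight distribution: A_0 = 1, A_1 = 1, A_2 = 2, A_3 = 6, A_4 = 5, A_5 = 1. Minimum distance d = 1.

Enumerate all 2^4 = 16 messages m ∈ F_2^4.
For each, compute codeword c = mG in F_2^7, then tally its weight.
  m = 0000 → c = 0000000, weight = 0.
  m = 1000 → c = 0110110, weight = 4.
  m = 0100 → c = 1100010, weight = 3.
  m = 1100 → c = 1010100, weight = 3.
  m = 0010 → c = 1011110, weight = 5.
  m = 1010 → c = 1101000, weight = 3.
  m = 0110 → c = 0111100, weight = 4.
  m = 1110 → c = 0001010, weight = 2.
  m = 0001 → c = 0010000, weight = 1.
  m = 1001 → c = 0100110, weight = 3.
  m = 0101 → c = 1110010, weight = 4.
  m = 1101 → c = 1000100, weight = 2.
  m = 0011 → c = 1001110, weight = 4.
  m = 1011 → c = 1111000, weight = 4.
  m = 0111 → c = 0101100, weight = 3.
  m = 1111 → c = 0011010, weight = 3.
Tally weights:
  weight 0: 1 codewords.
  weight 1: 1 codewords.
  weight 2: 2 codewords.
  weight 3: 6 codewords.
  weight 4: 5 codewords.
  weight 5: 1 codewords.
Minimum distance d = smallest w > 0 with A_w > 0 = 1.
Sanity: Σ A_w = 16 = 2^4 = 16 ✓.


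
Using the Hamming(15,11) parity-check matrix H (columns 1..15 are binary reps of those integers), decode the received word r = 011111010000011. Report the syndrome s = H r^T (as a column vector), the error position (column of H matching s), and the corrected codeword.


s = (1, 1, 1, 1)^T, error position = 15, corrected codeword c = 011111010000010

Compute s = H r^T mod 2 one row at a time:
  s_1 = 1 + 0 + 0 + 0 + 0 + 0 + 1 + 1 = 3 ≡ 1 (mod 2).
  s_2 = 1 + 1 + 1 + 0 + 0 + 0 + 1 + 1 = 5 ≡ 1 (mod 2).
  s_3 = 1 + 1 + 1 + 0 + 0 + 0 + 1 + 1 = 5 ≡ 1 (mod 2).
  s_4 = 0 + 1 + 1 + 0 + 0 + 0 + 0 + 1 = 3 ≡ 1 (mod 2).
s = (1, 1, 1, 1)^T — this equals column 15 of H (binary 1111), so error is at position 15.
Correct: flip bit 15 of r = 011111010000011 to get c = 011111010000010.


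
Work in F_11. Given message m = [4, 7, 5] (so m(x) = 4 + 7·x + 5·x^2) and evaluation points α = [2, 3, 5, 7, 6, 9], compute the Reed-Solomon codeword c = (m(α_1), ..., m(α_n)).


c = [5, 4, 10, 1, 6, 10]

Message polynomial: m(x) = 4 + 7·x + 5·x^2 (mod 11).
For each evaluation point α_i, compute m(α_i) mod 11:
  α_1 = 2: Horner steps 5 → 6 → 5, so m(2) = 5.
  α_2 = 3: Horner steps 5 → 0 → 4, so m(3) = 4.
  α_3 = 5: Horner steps 5 → 10 → 10, so m(5) = 10.
  α_4 = 7: Horner steps 5 → 9 → 1, so m(7) = 1.
  α_5 = 6: Horner steps 5 → 4 → 6, so m(6) = 6.
  α_6 = 9: Horner steps 5 → 8 → 10, so m(9) = 10.
Codeword c = [5, 4, 10, 1, 6, 10] ∈ F_11^6.
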